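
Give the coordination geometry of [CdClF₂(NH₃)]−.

Ligand charges: each chloride is −1; each fluoride is −1; ammonia is neutral. With an overall charge of −1 the cadmium centre must be in the +2 oxidation state.
Cd sits in group 12, so the d-electron count is 12 − 2 = 10.
With 4 monodentate ligands the coordination number is 4.
A d¹⁰ ion has no crystal-field stabilisation preference between square planar and tetrahedral, so four ligands adopt the sterically favoured tetrahedral geometry.

tetrahedral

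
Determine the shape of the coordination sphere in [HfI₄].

tetrahedral

Each iodide is −1; balancing the 0 overall charge requires Hf(IV).
Hf sits in group 4, so the d-electron count is 4 − 4 = 0.
Coordination number: 4.
A d⁰ ion has no crystal-field stabilisation preference between square planar and tetrahedral, so four ligands adopt the sterically favoured tetrahedral geometry.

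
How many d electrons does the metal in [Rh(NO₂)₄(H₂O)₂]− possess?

d6

Each nitro (N-bound nitrite) is −1; water is neutral; balancing the −1 overall charge requires Rh(III).
Rhodium is a group-9 element; Rh(III) is therefore d⁶.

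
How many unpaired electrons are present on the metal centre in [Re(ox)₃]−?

Summing ligand charges against the −1 overall charge gives an oxidation state of +5 for rhenium.
Re sits in group 7, so the d-electron count is 7 − 5 = 2.
Counting donor atoms: 3×oxalate (bidentate) → 6 donors. Coordination number = 6.
In an octahedral field the d² configuration is t₂g²e_g⁰ (only one arrangement possible), giving 2 unpaired electrons.

2 unpaired electrons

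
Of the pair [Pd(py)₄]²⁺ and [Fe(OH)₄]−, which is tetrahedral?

For [Pd(py)₄]²⁺: Pyridine is neutral; balancing the +2 overall charge requires Pd(II). Palladium is a group-10 element; Pd(II) is therefore d⁸. A 4d d⁸ ion has a large crystal-field splitting; square planar leaves the high-energy d_{x²−y²} orbital empty and maximises CFSE. → square planar.
For [Fe(OH)₄]−: Each hydroxide is −1; balancing the −1 overall charge requires Fe(III). Fe sits in group 8, so the d-electron count is 8 − 3 = 5. A high-spin d⁵ ion has zero CFSE in either geometry, so four ligands adopt the sterically favoured tetrahedral geometry. → tetrahedral.

[Fe(OH)₄]−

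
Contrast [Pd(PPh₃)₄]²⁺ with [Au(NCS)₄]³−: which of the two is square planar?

For [Pd(PPh₃)₄]²⁺: Ligand charges: triphenylphosphine is neutral. With an overall charge of +2 the palladium centre must be in the +2 oxidation state. Group 10 minus oxidation state 2 gives a d⁸ configuration. A 4d d⁸ ion has a large crystal-field splitting; square planar leaves the high-energy d_{x²−y²} orbital empty and maximises CFSE. → square planar.
For [Au(NCS)₄]³−: Summing ligand charges against the −3 overall charge gives an oxidation state of +1 for gold. Au sits in group 11, so the d-electron count is 11 − 1 = 10. A d¹⁰ ion has no crystal-field stabilisation preference between square planar and tetrahedral, so four ligands adopt the sterically favoured tetrahedral geometry. → tetrahedral.

[Pd(PPh₃)₄]²⁺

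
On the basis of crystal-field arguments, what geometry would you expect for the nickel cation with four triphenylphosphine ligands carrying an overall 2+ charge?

Triphenylphosphine is neutral; balancing the +2 overall charge requires Ni(II).
Group 10 minus oxidation state 2 gives a d⁸ configuration.
Coordination number: 4.
Triphenylphosphine is a strong-field ligand (high in the spectrochemical series).
A 3d d⁸ ion with strong-field ligands gains enough CFSE to favour square planar over tetrahedral.

square planar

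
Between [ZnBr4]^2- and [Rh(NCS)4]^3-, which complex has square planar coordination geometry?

[Rh(NCS)4]^3-

For [ZnBr4]^2-: Summing ligand charges against the −2 overall charge gives an oxidation state of +2 for zinc. Zn sits in group 12, so the d-electron count is 12 − 2 = 10. A d¹⁰ ion has no crystal-field stabilisation preference between square planar and tetrahedral, so four ligands adopt the sterically favoured tetrahedral geometry. → tetrahedral.
For [Rh(NCS)4]^3-: Each isothiocyanate is −1; balancing the −3 overall charge requires Rh(I). Group 9 minus oxidation state 1 gives a d⁸ configuration. A 4d d⁸ ion has a large crystal-field splitting; square planar leaves the high-energy d_{x²−y²} orbital empty and maximises CFSE. → square planar.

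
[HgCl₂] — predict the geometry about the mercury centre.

Summing ligand charges against the 0 overall charge gives an oxidation state of +2 for mercury.
Hg sits in group 12, so the d-electron count is 12 − 2 = 10.
With 2 monodentate ligands the coordination number is 2.
A d¹⁰ ion with only two ligands adopts a linear arrangement (sp hybridisation; no CFSE preference).

linear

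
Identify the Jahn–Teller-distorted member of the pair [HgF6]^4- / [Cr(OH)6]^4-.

[Cr(OH)6]^4-

[HgF6]^4-: Each fluoride is −1; balancing the −4 overall charge requires Hg(II). Group 12 minus oxidation state 2 gives a d¹⁰ configuration. The d¹⁰ configuration leaves the e_g set evenly filled (or empty) — no strong Jahn–Teller driving force.
[Cr(OH)6]^4-: Each hydroxide is −1; balancing the −4 overall charge requires Cr(II). Chromium is a group-6 element; Cr(II) is therefore d⁴. Hydroxide is a weak-field ligand for a first-row metal, so the complex is high-spin. The t₂g³e_g¹ (high-spin) configuration has an unevenly filled e_g set; the Jahn–Teller theorem predicts a tetragonal distortion (typically axial elongation) to lift the degeneracy.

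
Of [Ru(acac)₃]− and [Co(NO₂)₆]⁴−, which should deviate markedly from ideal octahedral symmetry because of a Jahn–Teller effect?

[Co(NO₂)₆]⁴−

[Ru(acac)₃]−: Summing ligand charges against the −1 overall charge gives an oxidation state of +2 for ruthenium. Ru sits in group 8, so the d-electron count is 8 − 2 = 6. A 4d ion has a large Δₒ and is invariably low-spin. The d⁶ configuration leaves the e_g set evenly filled (or empty) — no strong Jahn–Teller driving force.
[Co(NO₂)₆]⁴−: Summing ligand charges against the −4 overall charge gives an oxidation state of +2 for cobalt. Group 9 minus oxidation state 2 gives a d⁷ configuration. Nitro (N-bound nitrite) is a strong-field ligand (high in the spectrochemical series) for a first-row metal, so the complex is low-spin. The t₂g⁶e_g¹ (low-spin) configuration has an unevenly filled e_g set; the Jahn–Teller theorem predicts a tetragonal distortion (typically axial elongation) to lift the degeneracy.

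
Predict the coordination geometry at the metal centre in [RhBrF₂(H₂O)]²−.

square planar

Ligand charges: each bromide is −1; each fluoride is −1; water is neutral. With an overall charge of −2 the rhodium centre must be in the +1 oxidation state.
Group 9 minus oxidation state 1 gives a d⁸ configuration.
With 4 monodentate ligands the coordination number is 4.
A 4d d⁸ ion has a large crystal-field splitting; square planar leaves the high-energy d_{x²−y²} orbital empty and maximises CFSE.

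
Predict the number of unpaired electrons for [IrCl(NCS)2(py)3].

0

Summing ligand charges against the 0 overall charge gives an oxidation state of +3 for iridium.
Ir sits in group 9, so the d-electron count is 9 − 3 = 6.
The spin state decides the count: a 5d ion has a large Δₒ and is invariably low-spin.
An octahedral low-spin d⁶ ion is t₂g⁶e_g⁰, giving 0 unpaired electrons.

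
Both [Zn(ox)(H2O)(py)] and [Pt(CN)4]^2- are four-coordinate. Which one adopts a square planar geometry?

For [Zn(ox)(H2O)(py)]: Ligand charges: each oxalate is −2; water is neutral; pyridine is neutral. With an overall charge of 0 the zinc centre must be in the +2 oxidation state. Group 12 minus oxidation state 2 gives a d¹⁰ configuration. A d¹⁰ ion has no crystal-field stabilisation preference between square planar and tetrahedral, so four ligands adopt the sterically favoured tetrahedral geometry. → tetrahedral.
For [Pt(CN)4]^2-: Each cyanide is −1; balancing the −2 overall charge requires Pt(II). Pt sits in group 10, so the d-electron count is 10 − 2 = 8. A 5d d⁸ ion has a large crystal-field splitting; square planar leaves the high-energy d_{x²−y²} orbital empty and maximises CFSE. → square planar.

[Pt(CN)4]^2-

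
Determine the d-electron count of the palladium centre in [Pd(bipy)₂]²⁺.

d8

Summing ligand charges against the +2 overall charge gives an oxidation state of +2 for palladium.
Palladium is a group-10 element; Pd(II) is therefore d⁸.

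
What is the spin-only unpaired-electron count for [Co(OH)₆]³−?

0 unpaired electrons

Each hydroxide is −1; balancing the −3 overall charge requires Co(III).
Group 9 minus oxidation state 3 gives a d⁶ configuration.
The spin state decides the count: Co(III) has an exceptionally large octahedral splitting and is low-spin with essentially every ligand except fluoride.
An octahedral low-spin d⁶ ion is t₂g⁶e_g⁰, giving 0 unpaired electrons.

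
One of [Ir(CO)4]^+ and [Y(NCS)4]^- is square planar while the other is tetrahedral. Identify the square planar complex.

[Ir(CO)4]^+

For [Ir(CO)4]^+: Ligand charges: carbonyl is neutral. With an overall charge of +1 the iridium centre must be in the +1 oxidation state. Ir sits in group 9, so the d-electron count is 9 − 1 = 8. A 5d d⁸ ion has a large crystal-field splitting; square planar leaves the high-energy d_{x²−y²} orbital empty and maximises CFSE. → square planar.
For [Y(NCS)4]^-: Each isothiocyanate is −1; balancing the −1 overall charge requires Y(III). Yttrium is a group-3 element; Y(III) is therefore d⁰. A d⁰ ion has no crystal-field stabilisation preference between square planar and tetrahedral, so four ligands adopt the sterically favoured tetrahedral geometry. → tetrahedral.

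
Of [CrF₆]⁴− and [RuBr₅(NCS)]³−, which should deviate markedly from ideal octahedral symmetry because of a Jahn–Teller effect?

[CrF₆]⁴−: Ligand charges: each fluoride is −1. With an overall charge of −4 the chromium centre must be in the +2 oxidation state. Cr sits in group 6, so the d-electron count is 6 − 2 = 4. Fluoride is a weak-field ligand for a first-row metal, so the complex is high-spin. The t₂g³e_g¹ (high-spin) configuration has an unevenly filled e_g set; the Jahn–Teller theorem predicts a tetragonal distortion (typically axial elongation) to lift the degeneracy.
[RuBr₅(NCS)]³−: Ligand charges: each bromide is −1; each isothiocyanate is −1. With an overall charge of −3 the ruthenium centre must be in the +3 oxidation state. Ru sits in group 8, so the d-electron count is 8 − 3 = 5. A 4d ion has a large Δₒ and is invariably low-spin. The d⁵ configuration leaves the e_g set evenly filled (or empty) — no strong Jahn–Teller driving force.

[CrF₆]⁴−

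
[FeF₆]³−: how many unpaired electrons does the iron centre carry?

Ligand charges: each fluoride is −1. With an overall charge of −3 the iron centre must be in the +3 oxidation state.
Iron is a group-8 element; Fe(III) is therefore d⁵.
The spin state decides the count: Fluoride is a weak-field ligand for a first-row metal, so the complex is high-spin.
An octahedral high-spin d⁵ ion is t₂g³e_g², giving 5 unpaired electrons.

5 unpaired electrons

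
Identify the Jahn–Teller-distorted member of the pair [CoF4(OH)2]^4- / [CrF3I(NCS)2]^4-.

[CrF3I(NCS)2]^4-

[CoF4(OH)2]^4-: Summing ligand charges against the −4 overall charge gives an oxidation state of +2 for cobalt. Co sits in group 9, so the d-electron count is 9 − 2 = 7. Fluoride and hydroxide are weak-field ligands for a first-row metal, so the complex is high-spin. The d⁷ configuration leaves the e_g set evenly filled (or empty) — no strong Jahn–Teller driving force.
[CrF3I(NCS)2]^4-: Ligand charges: each fluoride is −1; each iodide is −1; each isothiocyanate is −1. With an overall charge of −4 the chromium centre must be in the +2 oxidation state. Group 6 minus oxidation state 2 gives a d⁴ configuration. Fluoride, iodide, and isothiocyanate are weak-field ligands for a first-row metal, so the complex is high-spin. The t₂g³e_g¹ (high-spin) configuration has an unevenly filled e_g set; the Jahn–Teller theorem predicts a tetragonal distortion (typically axial elongation) to lift the degeneracy.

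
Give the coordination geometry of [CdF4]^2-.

tetrahedral

Ligand charges: each fluoride is −1. With an overall charge of −2 the cadmium centre must be in the +2 oxidation state.
Cadmium is a group-12 element; Cd(II) is therefore d¹⁰.
With 4 monodentate ligands the coordination number is 4.
A d¹⁰ ion has no crystal-field stabilisation preference between square planar and tetrahedral, so four ligands adopt the sterically favoured tetrahedral geometry.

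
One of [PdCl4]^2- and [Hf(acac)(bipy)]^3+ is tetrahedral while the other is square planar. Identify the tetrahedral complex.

[Hf(acac)(bipy)]^3+

For [PdCl4]^2-: Each chloride is −1; balancing the −2 overall charge requires Pd(II). Pd sits in group 10, so the d-electron count is 10 − 2 = 8. A 4d d⁸ ion has a large crystal-field splitting; square planar leaves the high-energy d_{x²−y²} orbital empty and maximises CFSE. → square planar.
For [Hf(acac)(bipy)]^3+: Each acetylacetonate is −1; 2,2′-bipyridine is neutral; balancing the +3 overall charge requires Hf(IV). Group 4 minus oxidation state 4 gives a d⁰ configuration. A d⁰ ion has no crystal-field stabilisation preference between square planar and tetrahedral, so four ligands adopt the sterically favoured tetrahedral geometry. → tetrahedral.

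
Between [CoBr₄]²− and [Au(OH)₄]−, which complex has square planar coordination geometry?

For [CoBr₄]²−: Each bromide is −1; balancing the −2 overall charge requires Co(II). Cobalt is a group-9 element; Co(II) is therefore d⁷. For a high-spin 3d d⁷ ion with weak-field ligands the small Δₜ gives little square-planar CFSE advantage, so four ligands adopt the sterically favoured tetrahedral geometry. → tetrahedral.
For [Au(OH)₄]−: Summing ligand charges against the −1 overall charge gives an oxidation state of +3 for gold. Au sits in group 11, so the d-electron count is 11 − 3 = 8. A 5d d⁸ ion has a large crystal-field splitting; square planar leaves the high-energy d_{x²−y²} orbital empty and maximises CFSE. → square planar.

[Au(OH)₄]−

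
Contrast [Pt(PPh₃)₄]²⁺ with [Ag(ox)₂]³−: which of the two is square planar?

[Pt(PPh₃)₄]²⁺

For [Pt(PPh₃)₄]²⁺: Triphenylphosphine is neutral; balancing the +2 overall charge requires Pt(II). Platinum is a group-10 element; Pt(II) is therefore d⁸. A 5d d⁸ ion has a large crystal-field splitting; square planar leaves the high-energy d_{x²−y²} orbital empty and maximises CFSE. → square planar.
For [Ag(ox)₂]³−: Each oxalate is −2; balancing the −3 overall charge requires Ag(I). Group 11 minus oxidation state 1 gives a d¹⁰ configuration. A d¹⁰ ion has no crystal-field stabilisation preference between square planar and tetrahedral, so four ligands adopt the sterically favoured tetrahedral geometry. → tetrahedral.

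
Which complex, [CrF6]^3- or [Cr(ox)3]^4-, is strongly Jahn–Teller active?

[CrF6]^3-: Each fluoride is −1; balancing the −3 overall charge requires Cr(III). Chromium is a group-6 element; Cr(III) is therefore d³. The d³ configuration leaves the e_g set evenly filled (or empty) — no strong Jahn–Teller driving force.
[Cr(ox)3]^4-: Ligand charges: each oxalate is −2. With an overall charge of −4 the chromium centre must be in the +2 oxidation state. Chromium is a group-6 element; Cr(II) is therefore d⁴. Oxalate is a weak-field ligand for a first-row metal, so the complex is high-spin. The t₂g³e_g¹ (high-spin) configuration has an unevenly filled e_g set; the Jahn–Teller theorem predicts a tetragonal distortion (typically axial elongation) to lift the degeneracy.

[Cr(ox)3]^4-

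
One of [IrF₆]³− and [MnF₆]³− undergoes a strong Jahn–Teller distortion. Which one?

[MnF₆]³−

[IrF₆]³−: Each fluoride is −1; balancing the −3 overall charge requires Ir(III). Iridium is a group-9 element; Ir(III) is therefore d⁶. A 5d ion has a large Δₒ and is invariably low-spin. The d⁶ configuration leaves the e_g set evenly filled (or empty) — no strong Jahn–Teller driving force.
[MnF₆]³−: Summing ligand charges against the −3 overall charge gives an oxidation state of +3 for manganese. Manganese is a group-7 element; Mn(III) is therefore d⁴. Fluoride is a weak-field ligand for a first-row metal, so the complex is high-spin. The t₂g³e_g¹ (high-spin) configuration has an unevenly filled e_g set; the Jahn–Teller theorem predicts a tetragonal distortion (typically axial elongation) to lift the degeneracy.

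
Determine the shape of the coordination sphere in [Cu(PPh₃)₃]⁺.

Triphenylphosphine is neutral; balancing the +1 overall charge requires Cu(I).
Group 11 minus oxidation state 1 gives a d¹⁰ configuration.
Coordination number: 3.
Three ligands around a d¹⁰ centre minimise repulsion in a trigonal-planar arrangement.

trigonal planar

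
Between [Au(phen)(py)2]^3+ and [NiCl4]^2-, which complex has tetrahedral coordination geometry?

[NiCl4]^2-

For [Au(phen)(py)2]^3+: Summing ligand charges against the +3 overall charge gives an oxidation state of +3 for gold. Au sits in group 11, so the d-electron count is 11 − 3 = 8. A 5d d⁸ ion has a large crystal-field splitting; square planar leaves the high-energy d_{x²−y²} orbital empty and maximises CFSE. → square planar.
For [NiCl4]^2-: Summing ligand charges against the −2 overall charge gives an oxidation state of +2 for nickel. Ni sits in group 10, so the d-electron count is 10 − 2 = 8. Chloride is a weak-field ligand. With weak-field ligands the CFSE gain from square planar is small, so a 3d d⁸ ion takes the sterically preferred tetrahedral geometry. → tetrahedral.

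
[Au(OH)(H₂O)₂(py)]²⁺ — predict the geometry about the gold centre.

Each hydroxide is −1; water is neutral; pyridine is neutral; balancing the +2 overall charge requires Au(III).
Group 11 minus oxidation state 3 gives a d⁸ configuration.
With 4 monodentate ligands the coordination number is 4.
A 5d d⁸ ion has a large crystal-field splitting; square planar leaves the high-energy d_{x²−y²} orbital empty and maximises CFSE.

square planar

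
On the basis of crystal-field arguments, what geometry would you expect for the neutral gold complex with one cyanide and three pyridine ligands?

tetrahedral

Summing ligand charges against the 0 overall charge gives an oxidation state of +1 for gold.
Group 11 minus oxidation state 1 gives a d¹⁰ configuration.
Coordination number: 4.
A d¹⁰ ion has no crystal-field stabilisation preference between square planar and tetrahedral, so four ligands adopt the sterically favoured tetrahedral geometry.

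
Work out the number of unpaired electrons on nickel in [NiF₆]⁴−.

Ligand charges: each fluoride is −1. With an overall charge of −4 the nickel centre must be in the +2 oxidation state.
Ni sits in group 10, so the d-electron count is 10 − 2 = 8.
In an octahedral field the d⁸ configuration is t₂g⁶e_g² (only one arrangement possible), giving 2 unpaired electrons.

2 unpaired electrons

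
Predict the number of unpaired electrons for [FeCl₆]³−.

5 unpaired electrons

Summing ligand charges against the −3 overall charge gives an oxidation state of +3 for iron.
Group 8 minus oxidation state 3 gives a d⁵ configuration.
The spin state decides the count: Chloride is a weak-field ligand for a first-row metal, so the complex is high-spin.
An octahedral high-spin d⁵ ion is t₂g³e_g², giving 5 unpaired electrons.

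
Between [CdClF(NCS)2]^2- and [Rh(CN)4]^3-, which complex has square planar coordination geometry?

[Rh(CN)4]^3-

For [CdClF(NCS)2]^2-: Each chloride is −1; each fluoride is −1; each isothiocyanate is −1; balancing the −2 overall charge requires Cd(II). Cadmium is a group-12 element; Cd(II) is therefore d¹⁰. A d¹⁰ ion has no crystal-field stabilisation preference between square planar and tetrahedral, so four ligands adopt the sterically favoured tetrahedral geometry. → tetrahedral.
For [Rh(CN)4]^3-: Ligand charges: each cyanide is −1. With an overall charge of −3 the rhodium centre must be in the +1 oxidation state. Rh sits in group 9, so the d-electron count is 9 − 1 = 8. A 4d d⁸ ion has a large crystal-field splitting; square planar leaves the high-energy d_{x²−y²} orbital empty and maximises CFSE. → square planar.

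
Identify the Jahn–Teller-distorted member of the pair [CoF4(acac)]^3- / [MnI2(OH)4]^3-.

[CoF4(acac)]^3-: Ligand charges: each fluoride is −1; each acetylacetonate is −1. With an overall charge of −3 the cobalt centre must be in the +2 oxidation state. Cobalt is a group-9 element; Co(II) is therefore d⁷. Acetylacetonate and fluoride are weak-field ligands for a first-row metal, so the complex is high-spin. The d⁷ configuration leaves the e_g set evenly filled (or empty) — no strong Jahn–Teller driving force.
[MnI2(OH)4]^3-: Summing ligand charges against the −3 overall charge gives an oxidation state of +3 for manganese. Manganese is a group-7 element; Mn(III) is therefore d⁴. Hydroxide and iodide are weak-field ligands for a first-row metal, so the complex is high-spin. The t₂g³e_g¹ (high-spin) configuration has an unevenly filled e_g set; the Jahn–Teller theorem predicts a tetragonal distortion (typically axial elongation) to lift the degeneracy.

[MnI2(OH)4]^3-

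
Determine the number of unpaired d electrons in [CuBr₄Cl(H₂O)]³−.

1

Summing ligand charges against the −3 overall charge gives an oxidation state of +2 for copper.
Group 11 minus oxidation state 2 gives a d⁹ configuration.
In an octahedral field the d⁹ configuration is t₂g⁶e_g³ (only one arrangement possible), giving 1 unpaired electron.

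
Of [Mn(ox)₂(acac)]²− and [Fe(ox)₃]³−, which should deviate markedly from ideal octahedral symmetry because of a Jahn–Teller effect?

[Mn(ox)₂(acac)]²−

[Mn(ox)₂(acac)]²−: Ligand charges: each oxalate is −2; each acetylacetonate is −1. With an overall charge of −2 the manganese centre must be in the +3 oxidation state. Group 7 minus oxidation state 3 gives a d⁴ configuration. Acetylacetonate and oxalate are weak-field ligands for a first-row metal, so the complex is high-spin. The t₂g³e_g¹ (high-spin) configuration has an unevenly filled e_g set; the Jahn–Teller theorem predicts a tetragonal distortion (typically axial elongation) to lift the degeneracy.
[Fe(ox)₃]³−: Each oxalate is −2; balancing the −3 overall charge requires Fe(III). Iron is a group-8 element; Fe(III) is therefore d⁵. Oxalate is a weak-field ligand for a first-row metal, so the complex is high-spin. The d⁵ configuration leaves the e_g set evenly filled (or empty) — no strong Jahn–Teller driving force.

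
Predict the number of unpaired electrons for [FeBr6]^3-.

5

Each bromide is −1; balancing the −3 overall charge requires Fe(III).
Fe sits in group 8, so the d-electron count is 8 − 3 = 5.
The spin state decides the count: Bromide is a weak-field ligand for a first-row metal, so the complex is high-spin.
An octahedral high-spin d⁵ ion is t₂g³e_g², giving 5 unpaired electrons.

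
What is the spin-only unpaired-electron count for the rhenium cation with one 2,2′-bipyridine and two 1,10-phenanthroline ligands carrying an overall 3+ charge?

2 unpaired electrons

Summing ligand charges against the +3 overall charge gives an oxidation state of +3 for rhenium.
Group 7 minus oxidation state 3 gives a d⁴ configuration.
Counting donor atoms: 1×2,2′-bipyridine (bidentate) → 2 donors; 2×1,10-phenanthroline (bidentate) → 4 donors. Coordination number = 6.
The spin state decides the count: a 5d ion has a large Δₒ and is invariably low-spin.
An octahedral low-spin d⁴ ion is t₂g⁴e_g⁰, giving 2 unpaired electrons.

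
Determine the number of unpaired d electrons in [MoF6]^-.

1 unpaired electron

Each fluoride is −1; balancing the −1 overall charge requires Mo(V).
Group 6 minus oxidation state 5 gives a d¹ configuration.
In an octahedral field the d¹ configuration is t₂g¹e_g⁰ (only one arrangement possible), giving 1 unpaired electron.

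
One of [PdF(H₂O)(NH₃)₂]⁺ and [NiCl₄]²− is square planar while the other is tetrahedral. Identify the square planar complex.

For [PdF(H₂O)(NH₃)₂]⁺: Ligand charges: each fluoride is −1; water is neutral; ammonia is neutral. With an overall charge of +1 the palladium centre must be in the +2 oxidation state. Palladium is a group-10 element; Pd(II) is therefore d⁸. A 4d d⁸ ion has a large crystal-field splitting; square planar leaves the high-energy d_{x²−y²} orbital empty and maximises CFSE. → square planar.
For [NiCl₄]²−: Ligand charges: each chloride is −1. With an overall charge of −2 the nickel centre must be in the +2 oxidation state. Ni sits in group 10, so the d-electron count is 10 − 2 = 8. Chloride is a weak-field ligand. With weak-field ligands the CFSE gain from square planar is small, so a 3d d⁸ ion takes the sterically preferred tetrahedral geometry. → tetrahedral.

[PdF(H₂O)(NH₃)₂]⁺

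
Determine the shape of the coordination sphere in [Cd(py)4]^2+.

Ligand charges: pyridine is neutral. With an overall charge of +2 the cadmium centre must be in the +2 oxidation state.
Cadmium is a group-12 element; Cd(II) is therefore d¹⁰.
With 4 monodentate ligands the coordination number is 4.
A d¹⁰ ion has no crystal-field stabilisation preference between square planar and tetrahedral, so four ligands adopt the sterically favoured tetrahedral geometry.

tetrahedral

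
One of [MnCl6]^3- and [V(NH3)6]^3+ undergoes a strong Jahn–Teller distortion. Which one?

[MnCl6]^3-: Summing ligand charges against the −3 overall charge gives an oxidation state of +3 for manganese. Mn sits in group 7, so the d-electron count is 7 − 3 = 4. Chloride is a weak-field ligand for a first-row metal, so the complex is high-spin. The t₂g³e_g¹ (high-spin) configuration has an unevenly filled e_g set; the Jahn–Teller theorem predicts a tetragonal distortion (typically axial elongation) to lift the degeneracy.
[V(NH3)6]^3+: Ammonia is neutral; balancing the +3 overall charge requires V(III). Vanadium is a group-5 element; V(III) is therefore d². The d² configuration leaves the e_g set evenly filled (or empty) — no strong Jahn–Teller driving force.

[MnCl6]^3-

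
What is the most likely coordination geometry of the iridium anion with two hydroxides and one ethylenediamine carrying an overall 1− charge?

square planar

Ligand charges: each hydroxide is −1; ethylenediamine is neutral. With an overall charge of −1 the iridium centre must be in the +1 oxidation state.
Ir sits in group 9, so the d-electron count is 9 − 1 = 8.
Counting donor atoms: 2×hydroxide (monodentate) → 2 donors; 1×ethylenediamine (bidentate) → 2 donors. Coordination number = 4.
A 5d d⁸ ion has a large crystal-field splitting; square planar leaves the high-energy d_{x²−y²} orbital empty and maximises CFSE.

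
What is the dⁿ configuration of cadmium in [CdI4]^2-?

Ligand charges: each iodide is −1. With an overall charge of −2 the cadmium centre must be in the +2 oxidation state.
Cadmium is a group-12 element; Cd(II) is therefore d¹⁰.

d¹⁰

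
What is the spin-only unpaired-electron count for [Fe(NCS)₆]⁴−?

Ligand charges: each isothiocyanate is −1. With an overall charge of −4 the iron centre must be in the +2 oxidation state.
Fe sits in group 8, so the d-electron count is 8 − 2 = 6.
The spin state decides the count: Isothiocyanate is a weak-field ligand for a first-row metal, so the complex is high-spin.
An octahedral high-spin d⁶ ion is t₂g⁴e_g², giving 4 unpaired electrons.

4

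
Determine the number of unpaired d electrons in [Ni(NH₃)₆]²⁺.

2 unpaired electrons

Summing ligand charges against the +2 overall charge gives an oxidation state of +2 for nickel.
Group 10 minus oxidation state 2 gives a d⁸ configuration.
In an octahedral field the d⁸ configuration is t₂g⁶e_g² (only one arrangement possible), giving 2 unpaired electrons.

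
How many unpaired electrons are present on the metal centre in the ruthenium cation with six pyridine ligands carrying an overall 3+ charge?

Ligand charges: pyridine is neutral. With an overall charge of +3 the ruthenium centre must be in the +3 oxidation state.
Ruthenium is a group-8 element; Ru(III) is therefore d⁵.
The spin state decides the count: a 4d ion has a large Δₒ and is invariably low-spin.
An octahedral low-spin d⁵ ion is t₂g⁵e_g⁰, giving 1 unpaired electron.

1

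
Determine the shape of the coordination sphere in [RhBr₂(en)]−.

Summing ligand charges against the −1 overall charge gives an oxidation state of +1 for rhodium.
Group 9 minus oxidation state 1 gives a d⁸ configuration.
Counting donor atoms: 2×bromide (monodentate) → 2 donors; 1×ethylenediamine (bidentate) → 2 donors. Coordination number = 4.
A 4d d⁸ ion has a large crystal-field splitting; square planar leaves the high-energy d_{x²−y²} orbital empty and maximises CFSE.

square planar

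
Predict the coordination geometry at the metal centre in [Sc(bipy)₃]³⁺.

octahedral

2,2′-bipyridine is neutral; balancing the +3 overall charge requires Sc(III).
Group 3 minus oxidation state 3 gives a d⁰ configuration.
Counting donor atoms: 3×2,2′-bipyridine (bidentate) → 6 donors. Coordination number = 6.
Six donors around a single metal centre give an octahedral coordination sphere.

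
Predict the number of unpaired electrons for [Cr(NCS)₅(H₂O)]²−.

Ligand charges: each isothiocyanate is −1; water is neutral. With an overall charge of −2 the chromium centre must be in the +3 oxidation state.
Group 6 minus oxidation state 3 gives a d³ configuration.
In an octahedral field the d³ configuration is t₂g³e_g⁰ (only one arrangement possible), giving 3 unpaired electrons.

3 unpaired electrons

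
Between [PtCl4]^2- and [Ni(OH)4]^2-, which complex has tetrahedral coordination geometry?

[Ni(OH)4]^2-

For [PtCl4]^2-: Ligand charges: each chloride is −1. With an overall charge of −2 the platinum centre must be in the +2 oxidation state. Pt sits in group 10, so the d-electron count is 10 − 2 = 8. A 5d d⁸ ion has a large crystal-field splitting; square planar leaves the high-energy d_{x²−y²} orbital empty and maximises CFSE. → square planar.
For [Ni(OH)4]^2-: Each hydroxide is −1; balancing the −2 overall charge requires Ni(II). Nickel is a group-10 element; Ni(II) is therefore d⁸. Hydroxide is a weak-field ligand. With weak-field ligands the CFSE gain from square planar is small, so a 3d d⁸ ion takes the sterically preferred tetrahedral geometry. → tetrahedral.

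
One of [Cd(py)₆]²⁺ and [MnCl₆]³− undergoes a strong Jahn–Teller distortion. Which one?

[MnCl₆]³−

[Cd(py)₆]²⁺: Pyridine is neutral; balancing the +2 overall charge requires Cd(II). Group 12 minus oxidation state 2 gives a d¹⁰ configuration. The d¹⁰ configuration leaves the e_g set evenly filled (or empty) — no strong Jahn–Teller driving force.
[MnCl₆]³−: Summing ligand charges against the −3 overall charge gives an oxidation state of +3 for manganese. Manganese is a group-7 element; Mn(III) is therefore d⁴. Chloride is a weak-field ligand for a first-row metal, so the complex is high-spin. The t₂g³e_g¹ (high-spin) configuration has an unevenly filled e_g set; the Jahn–Teller theorem predicts a tetragonal distortion (typically axial elongation) to lift the degeneracy.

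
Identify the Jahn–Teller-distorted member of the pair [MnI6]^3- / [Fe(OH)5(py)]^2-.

[MnI6]^3-

[MnI6]^3-: Each iodide is −1; balancing the −3 overall charge requires Mn(III). Group 7 minus oxidation state 3 gives a d⁴ configuration. Iodide is a weak-field ligand for a first-row metal, so the complex is high-spin. The t₂g³e_g¹ (high-spin) configuration has an unevenly filled e_g set; the Jahn–Teller theorem predicts a tetragonal distortion (typically axial elongation) to lift the degeneracy.
[Fe(OH)5(py)]^2-: Ligand charges: each hydroxide is −1; pyridine is neutral. With an overall charge of −2 the iron centre must be in the +3 oxidation state. Group 8 minus oxidation state 3 gives a d⁵ configuration. Hydroxide is a weak-field ligand for a first-row metal, so the complex is high-spin. The d⁵ configuration leaves the e_g set evenly filled (or empty) — no strong Jahn–Teller driving force.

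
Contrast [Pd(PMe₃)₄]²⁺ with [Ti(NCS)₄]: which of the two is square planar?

[Pd(PMe₃)₄]²⁺

For [Pd(PMe₃)₄]²⁺: Ligand charges: trimethylphosphine is neutral. With an overall charge of +2 the palladium centre must be in the +2 oxidation state. Palladium is a group-10 element; Pd(II) is therefore d⁸. A 4d d⁸ ion has a large crystal-field splitting; square planar leaves the high-energy d_{x²−y²} orbital empty and maximises CFSE. → square planar.
For [Ti(NCS)₄]: Ligand charges: each isothiocyanate is −1. With an overall charge of 0 the titanium centre must be in the +4 oxidation state. Ti sits in group 4, so the d-electron count is 4 − 4 = 0. A d⁰ ion has no crystal-field stabilisation preference between square planar and tetrahedral, so four ligands adopt the sterically favoured tetrahedral geometry. → tetrahedral.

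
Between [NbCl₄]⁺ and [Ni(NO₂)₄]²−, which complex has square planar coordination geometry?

[Ni(NO₂)₄]²−

For [NbCl₄]⁺: Each chloride is −1; balancing the +1 overall charge requires Nb(V). Niobium is a group-5 element; Nb(V) is therefore d⁰. A d⁰ ion has no crystal-field stabilisation preference between square planar and tetrahedral, so four ligands adopt the sterically favoured tetrahedral geometry. → tetrahedral.
For [Ni(NO₂)₄]²−: Ligand charges: each nitro (N-bound nitrite) is −1. With an overall charge of −2 the nickel centre must be in the +2 oxidation state. Group 10 minus oxidation state 2 gives a d⁸ configuration. Nitro (N-bound nitrite) is a strong-field ligand (high in the spectrochemical series). A 3d d⁸ ion with strong-field ligands gains enough CFSE to favour square planar over tetrahedral. → square planar.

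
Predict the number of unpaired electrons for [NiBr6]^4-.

Ligand charges: each bromide is −1. With an overall charge of −4 the nickel centre must be in the +2 oxidation state.
Group 10 minus oxidation state 2 gives a d⁸ configuration.
In an octahedral field the d⁸ configuration is t₂g⁶e_g² (only one arrangement possible), giving 2 unpaired electrons.

2 unpaired electrons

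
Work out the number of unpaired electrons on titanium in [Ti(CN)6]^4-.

Ligand charges: each cyanide is −1. With an overall charge of −4 the titanium centre must be in the +2 oxidation state.
Group 4 minus oxidation state 2 gives a d² configuration.
In an octahedral field the d² configuration is t₂g²e_g⁰ (only one arrangement possible), giving 2 unpaired electrons.

2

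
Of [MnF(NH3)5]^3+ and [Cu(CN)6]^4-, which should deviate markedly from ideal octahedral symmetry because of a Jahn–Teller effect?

[MnF(NH3)5]^3+: Ligand charges: each fluoride is −1; ammonia is neutral. With an overall charge of +3 the manganese centre must be in the +4 oxidation state. Manganese is a group-7 element; Mn(IV) is therefore d³. The d³ configuration leaves the e_g set evenly filled (or empty) — no strong Jahn–Teller driving force.
[Cu(CN)6]^4-: Summing ligand charges against the −4 overall charge gives an oxidation state of +2 for copper. Copper is a group-11 element; Cu(II) is therefore d⁹. The t₂g⁶e_g³ configuration has an unevenly filled e_g set; the Jahn–Teller theorem predicts a tetragonal distortion (typically axial elongation) to lift the degeneracy.

[Cu(CN)6]^4-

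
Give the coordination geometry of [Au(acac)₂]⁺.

square planar

Summing ligand charges against the +1 overall charge gives an oxidation state of +3 for gold.
Au sits in group 11, so the d-electron count is 11 − 3 = 8.
Counting donor atoms: 2×acetylacetonate (bidentate) → 4 donors. Coordination number = 4.
A 5d d⁸ ion has a large crystal-field splitting; square planar leaves the high-energy d_{x²−y²} orbital empty and maximises CFSE.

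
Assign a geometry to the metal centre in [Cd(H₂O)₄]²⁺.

tetrahedral

Water is neutral; balancing the +2 overall charge requires Cd(II).
Cadmium is a group-12 element; Cd(II) is therefore d¹⁰.
Coordination number: 4.
A d¹⁰ ion has no crystal-field stabilisation preference between square planar and tetrahedral, so four ligands adopt the sterically favoured tetrahedral geometry.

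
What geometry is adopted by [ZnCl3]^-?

trigonal planar

Ligand charges: each chloride is −1. With an overall charge of −1 the zinc centre must be in the +2 oxidation state.
Zinc is a group-12 element; Zn(II) is therefore d¹⁰.
With 3 monodentate ligands the coordination number is 3.
Three ligands around a d¹⁰ centre minimise repulsion in a trigonal-planar arrangement.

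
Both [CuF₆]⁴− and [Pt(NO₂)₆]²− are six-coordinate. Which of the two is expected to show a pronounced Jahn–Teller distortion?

[CuF₆]⁴−: Summing ligand charges against the −4 overall charge gives an oxidation state of +2 for copper. Copper is a group-11 element; Cu(II) is therefore d⁹. The t₂g⁶e_g³ configuration has an unevenly filled e_g set; the Jahn–Teller theorem predicts a tetragonal distortion (typically axial elongation) to lift the degeneracy.
[Pt(NO₂)₆]²−: Each nitro (N-bound nitrite) is −1; balancing the −2 overall charge requires Pt(IV). Group 10 minus oxidation state 4 gives a d⁶ configuration. A 5d ion has a large Δₒ and is invariably low-spin. The d⁶ configuration leaves the e_g set evenly filled (or empty) — no strong Jahn–Teller driving force.

[CuF₆]⁴−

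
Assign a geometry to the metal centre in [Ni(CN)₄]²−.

Each cyanide is −1; balancing the −2 overall charge requires Ni(II).
Ni sits in group 10, so the d-electron count is 10 − 2 = 8.
With 4 monodentate ligands the coordination number is 4.
Cyanide is a strong-field ligand (high in the spectrochemical series).
A 3d d⁸ ion with strong-field ligands gains enough CFSE to favour square planar over tetrahedral.

square planar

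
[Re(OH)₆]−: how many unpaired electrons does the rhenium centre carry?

Each hydroxide is −1; balancing the −1 overall charge requires Re(V).
Re sits in group 7, so the d-electron count is 7 − 5 = 2.
In an octahedral field the d² configuration is t₂g²e_g⁰ (only one arrangement possible), giving 2 unpaired electrons.

2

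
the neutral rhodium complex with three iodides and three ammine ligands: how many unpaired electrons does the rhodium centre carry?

Each iodide is −1; ammonia is neutral; balancing the 0 overall charge requires Rh(III).
Rh sits in group 9, so the d-electron count is 9 − 3 = 6.
The spin state decides the count: a 4d ion has a large Δₒ and is invariably low-spin.
An octahedral low-spin d⁶ ion is t₂g⁶e_g⁰, giving 0 unpaired electrons.

0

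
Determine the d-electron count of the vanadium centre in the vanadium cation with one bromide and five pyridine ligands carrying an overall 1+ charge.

Each bromide is −1; pyridine is neutral; balancing the +1 overall charge requires V(II).
V sits in group 5, so the d-electron count is 5 − 2 = 3.

d³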